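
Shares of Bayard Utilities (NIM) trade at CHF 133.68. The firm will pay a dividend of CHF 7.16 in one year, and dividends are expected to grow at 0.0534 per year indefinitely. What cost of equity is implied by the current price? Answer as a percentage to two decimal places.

10.70%

Rearranging the constant-growth DDM: r = D₁/P₀ + g.
r = 7.1600 / 133.68 + 0.0534 = 0.05356 + 0.0534 = 0.10696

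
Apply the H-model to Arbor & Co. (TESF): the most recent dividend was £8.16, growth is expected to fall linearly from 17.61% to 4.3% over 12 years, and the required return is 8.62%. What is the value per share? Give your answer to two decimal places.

H-model: P₀ = D₀[(1+g_L) + H(g_S−g_L)]/(r−g_L), with H = 12/2 = 6.
P₀ = 8.16 × [(1+0.043) + 6×(0.1761−0.043)] / (0.0862−0.043)
   = 8.16 × 1.8416 / 0.0432 = 347.8578

£347.86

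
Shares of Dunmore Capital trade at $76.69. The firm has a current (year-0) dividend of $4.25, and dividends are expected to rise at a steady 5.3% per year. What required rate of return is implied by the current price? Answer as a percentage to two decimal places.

Rearranging the constant-growth DDM: r = D₁/P₀ + g.
D₁ = 4.25 × (1 + 0.053) = 4.4752.
r = 4.4752 / 76.69 + 0.053 = 0.05836 + 0.053 = 0.11136

11.14%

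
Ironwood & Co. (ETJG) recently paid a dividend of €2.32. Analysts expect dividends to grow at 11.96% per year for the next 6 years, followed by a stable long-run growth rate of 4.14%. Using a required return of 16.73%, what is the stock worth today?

Two-stage DDM. Project D₁…D_6 at 0.1196, terminal growth 0.0414, discount at r = 0.1673.
D_1 = 2.5975
D_2 = 2.9081
D_3 = 3.2559
D_4 = 3.6454
D_5 = 4.0813
D_6 = 4.5695
Terminal value at t=6: TV = D_7/(r−g) = 4.7586/(0.1673−0.0414) = 37.7970
P₀ = 2.5975/(1+0.1673)^1 + 2.9081/(1+0.1673)^2 + 3.2559/(1+0.1673)^3 + 3.6454/(1+0.1673)^4 + 4.0813/(1+0.1673)^5 + 4.5695/(1+0.1673)^6 + 37.7970/(1+0.1673)^6 = 26.9997

€27.00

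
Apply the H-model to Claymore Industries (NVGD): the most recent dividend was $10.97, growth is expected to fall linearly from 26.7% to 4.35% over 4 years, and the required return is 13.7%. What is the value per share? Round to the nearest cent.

H-model: P₀ = D₀[(1+g_L) + H(g_S−g_L)]/(r−g_L), with H = 4/2 = 2.
P₀ = 10.97 × [(1+0.0435) + 2×(0.267−0.0435)] / (0.137−0.0435)
   = 10.97 × 1.4905 / 0.0935 = 174.8747

$174.87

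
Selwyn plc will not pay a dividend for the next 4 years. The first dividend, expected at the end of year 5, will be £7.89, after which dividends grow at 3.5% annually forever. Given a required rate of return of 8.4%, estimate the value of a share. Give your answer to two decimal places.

Deferred-dividend DDM. At t=4 the remaining stream is a growing perpetuity with first payment D_5 = 7.89.
V_4 = D_5/(r−g) = 7.89/(0.084−0.035) = 161.0204
P₀ = V_4/(1+r)^4 = 161.0204/(1+0.084)^4 = 116.6175

£116.62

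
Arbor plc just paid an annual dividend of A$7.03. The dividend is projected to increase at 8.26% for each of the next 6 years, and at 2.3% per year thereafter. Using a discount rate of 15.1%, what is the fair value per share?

A$73.13

Two-stage DDM. Project D₁…D_6 at 0.0826, terminal growth 0.023, discount at r = 0.151.
D_1 = 7.6107
D_2 = 8.2393
D_3 = 8.9199
D_4 = 9.6567
D_5 = 10.4543
D_6 = 11.3178
Terminal value at t=6: TV = D_7/(r−g) = 11.5781/(0.151−0.023) = 90.4543
P₀ = 7.6107/(1+0.151)^1 + 8.2393/(1+0.151)^2 + 8.9199/(1+0.151)^3 + 9.6567/(1+0.151)^4 + 10.4543/(1+0.151)^5 + 11.3178/(1+0.151)^6 + 90.4543/(1+0.151)^6 = 73.1284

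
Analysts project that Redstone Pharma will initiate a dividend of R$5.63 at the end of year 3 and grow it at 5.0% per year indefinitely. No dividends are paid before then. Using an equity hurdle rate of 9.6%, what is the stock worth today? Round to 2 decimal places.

R$101.89

Deferred-dividend DDM. At t=2 the remaining stream is a growing perpetuity with first payment D_3 = 5.63.
V_2 = D_3/(r−g) = 5.63/(0.096−0.05) = 122.3913
P₀ = V_2/(1+r)^2 = 122.3913/(1+0.096)^2 = 101.8895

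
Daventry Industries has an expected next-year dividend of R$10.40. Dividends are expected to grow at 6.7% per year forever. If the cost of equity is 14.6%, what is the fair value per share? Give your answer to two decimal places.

R$131.65

Gordon growth model: P₀ = D₁/(r − g), with D₁ = 10.40 given directly.
P₀ = 10.4000 / (0.146 − 0.067) = 10.4000 / 0.079 = 131.6456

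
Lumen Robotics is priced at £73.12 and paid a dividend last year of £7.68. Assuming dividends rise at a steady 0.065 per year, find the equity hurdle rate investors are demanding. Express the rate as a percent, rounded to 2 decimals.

17.69%

Rearranging the constant-growth DDM: r = D₁/P₀ + g.
D₁ = 7.68 × (1 + 0.065) = 8.1792.
r = 8.1792 / 73.12 + 0.065 = 0.11186 + 0.065 = 0.17686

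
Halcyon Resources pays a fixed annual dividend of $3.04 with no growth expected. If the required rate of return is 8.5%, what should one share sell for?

Zero-growth DDM (perpetuity): P₀ = D/r = 3.04 / 0.085 = 35.7647

$35.76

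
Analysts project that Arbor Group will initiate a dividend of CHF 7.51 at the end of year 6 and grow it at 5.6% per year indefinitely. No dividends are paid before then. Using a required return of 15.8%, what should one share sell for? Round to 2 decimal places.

Deferred-dividend DDM. At t=5 the remaining stream is a growing perpetuity with first payment D_6 = 7.51.
V_5 = D_6/(r−g) = 7.51/(0.158−0.056) = 73.6275
P₀ = V_5/(1+r)^5 = 73.6275/(1+0.158)^5 = 35.3588

CHF 35.36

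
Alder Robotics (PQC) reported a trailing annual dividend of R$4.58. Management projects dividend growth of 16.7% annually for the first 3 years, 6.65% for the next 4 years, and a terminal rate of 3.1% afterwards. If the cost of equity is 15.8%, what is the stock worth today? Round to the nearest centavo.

Three-stage DDM. Project D₁…D_7; terminal Gordon value at t=7 with g = 0.031; discount at r = 0.158.
D_1 = 5.3449
D_2 = 6.2375
D_3 = 7.2791
D_4 = 7.7632
D_5 = 8.2794
D_6 = 8.8300
D_7 = 9.4172
TV_7 = 9.7091/(0.158−0.031) = 76.4498
P₀ = Σ Dₜ/(1+r)ᵗ + TV_7/(1+r)^7 = 56.6614

R$56.66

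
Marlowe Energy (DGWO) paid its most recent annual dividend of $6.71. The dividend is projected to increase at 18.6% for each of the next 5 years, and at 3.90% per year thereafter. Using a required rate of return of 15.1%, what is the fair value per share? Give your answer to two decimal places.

Two-stage DDM. Project D₁…D_5 at 0.186, terminal growth 0.039, discount at r = 0.151.
D_1 = 7.9581
D_2 = 9.4383
D_3 = 11.1938
D_4 = 13.2758
D_5 = 15.7451
Terminal value at t=5: TV = D_6/(r−g) = 16.3592/(0.151−0.039) = 146.0641
P₀ = 7.9581/(1+0.151)^1 + 9.4383/(1+0.151)^2 + 11.1938/(1+0.151)^3 + 13.2758/(1+0.151)^4 + 15.7451/(1+0.151)^5 + 146.0641/(1+0.151)^5 = 109.0423

$109.04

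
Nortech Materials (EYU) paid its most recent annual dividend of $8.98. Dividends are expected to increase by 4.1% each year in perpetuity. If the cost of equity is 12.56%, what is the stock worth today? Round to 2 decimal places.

Gordon growth model: P₀ = D₁/(r − g). D₁ = 8.98 × (1 + 0.041) = 9.3482.
P₀ = 9.3482 / (0.1256 − 0.041) = 9.3482 / 0.0846 = 110.4986

$110.50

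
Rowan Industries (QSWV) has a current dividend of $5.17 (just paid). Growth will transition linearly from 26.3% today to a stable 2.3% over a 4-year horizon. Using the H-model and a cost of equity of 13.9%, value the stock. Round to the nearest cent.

$66.99

H-model: P₀ = D₀[(1+g_L) + H(g_S−g_L)]/(r−g_L), with H = 4/2 = 2.
P₀ = 5.17 × [(1+0.023) + 2×(0.263−0.023)] / (0.139−0.023)
   = 5.17 × 1.5030 / 0.116 = 66.9872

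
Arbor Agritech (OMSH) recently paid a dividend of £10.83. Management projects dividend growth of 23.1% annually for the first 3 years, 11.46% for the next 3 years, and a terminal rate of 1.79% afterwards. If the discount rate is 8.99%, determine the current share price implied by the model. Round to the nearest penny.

Three-stage DDM. Project D₁…D_6; terminal Gordon value at t=6 with g = 0.0179; discount at r = 0.0899.
D_1 = 13.3317
D_2 = 16.4114
D_3 = 20.2024
D_4 = 22.5176
D_5 = 25.0981
D_6 = 27.9743
TV_6 = 28.4751/(0.0899−0.0179) = 395.4871
P₀ = Σ Dₜ/(1+r)ᵗ + TV_6/(1+r)^6 = 326.5646

£326.56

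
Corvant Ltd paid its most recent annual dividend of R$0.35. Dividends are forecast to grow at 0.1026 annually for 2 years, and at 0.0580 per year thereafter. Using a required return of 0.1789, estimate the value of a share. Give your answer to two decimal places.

Two-stage DDM. Project D₁…D_2 at 0.1026, terminal growth 0.058, discount at r = 0.1789.
D_1 = 0.3859
D_2 = 0.4255
Terminal value at t=2: TV = D_3/(r−g) = 0.4502/(0.1789−0.058) = 3.7236
P₀ = 0.3859/(1+0.1789)^1 + 0.4255/(1+0.1789)^2 + 3.7236/(1+0.1789)^2 = 3.3127

R$3.31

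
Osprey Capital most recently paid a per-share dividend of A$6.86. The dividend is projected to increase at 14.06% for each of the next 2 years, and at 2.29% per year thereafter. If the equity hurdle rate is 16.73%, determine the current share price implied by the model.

Two-stage DDM. Project D₁…D_2 at 0.1406, terminal growth 0.0229, discount at r = 0.1673.
D_1 = 7.8245
D_2 = 8.9246
Terminal value at t=2: TV = D_3/(r−g) = 9.1290/(0.1673−0.0229) = 63.2203
P₀ = 7.8245/(1+0.1673)^1 + 8.9246/(1+0.1673)^2 + 63.2203/(1+0.1673)^2 = 59.6501

A$59.65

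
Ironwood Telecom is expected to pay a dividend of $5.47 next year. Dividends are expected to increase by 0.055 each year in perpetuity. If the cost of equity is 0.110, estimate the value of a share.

Gordon growth model: P₀ = D₁/(r − g), with D₁ = 5.47 given directly.
P₀ = 5.4700 / (0.11 − 0.055) = 5.4700 / 0.055 = 99.4545

$99.45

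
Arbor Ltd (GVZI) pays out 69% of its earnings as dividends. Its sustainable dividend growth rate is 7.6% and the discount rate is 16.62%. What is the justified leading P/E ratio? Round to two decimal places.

Justified leading P/E = b/(r−g) = 0.69/(0.1662−0.076) = 7.6497

7.65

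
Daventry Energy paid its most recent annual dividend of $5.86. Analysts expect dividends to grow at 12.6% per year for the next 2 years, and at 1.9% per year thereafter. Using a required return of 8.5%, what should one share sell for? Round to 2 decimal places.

$109.83

Two-stage DDM. Project D₁…D_2 at 0.126, terminal growth 0.019, discount at r = 0.085.
D_1 = 6.5984
D_2 = 7.4298
Terminal value at t=2: TV = D_3/(r−g) = 7.5709/(0.085−0.019) = 114.7109
P₀ = 6.5984/(1+0.085)^1 + 7.4298/(1+0.085)^2 + 114.7109/(1+0.085)^2 = 109.8345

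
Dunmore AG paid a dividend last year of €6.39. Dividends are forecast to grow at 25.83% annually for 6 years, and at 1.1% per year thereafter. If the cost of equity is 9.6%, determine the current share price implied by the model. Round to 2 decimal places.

Two-stage DDM. Project D₁…D_6 at 0.2583, terminal growth 0.011, discount at r = 0.096.
D_1 = 8.0405
D_2 = 10.1174
D_3 = 12.7307
D_4 = 16.0191
D_5 = 20.1568
D_6 = 25.3633
Terminal value at t=6: TV = D_7/(r−g) = 25.6423/(0.096−0.011) = 301.6743
P₀ = 8.0405/(1+0.096)^1 + 10.1174/(1+0.096)^2 + 12.7307/(1+0.096)^3 + 16.0191/(1+0.096)^4 + 20.1568/(1+0.096)^5 + 25.3633/(1+0.096)^6 + 301.6743/(1+0.096)^6 = 237.9602

€237.96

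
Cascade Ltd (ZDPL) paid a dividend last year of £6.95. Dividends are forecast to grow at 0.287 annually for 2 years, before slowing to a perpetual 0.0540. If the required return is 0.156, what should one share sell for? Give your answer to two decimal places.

Two-stage DDM. Project D₁…D_2 at 0.287, terminal growth 0.054, discount at r = 0.156.
D_1 = 8.9446
D_2 = 11.5118
Terminal value at t=2: TV = D_3/(r−g) = 12.1334/(0.156−0.054) = 118.9549
P₀ = 8.9446/(1+0.156)^1 + 11.5118/(1+0.156)^2 + 118.9549/(1+0.156)^2 = 105.3677

£105.37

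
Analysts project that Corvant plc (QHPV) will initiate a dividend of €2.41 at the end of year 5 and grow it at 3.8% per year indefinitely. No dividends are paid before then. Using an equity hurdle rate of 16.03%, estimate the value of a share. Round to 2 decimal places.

€10.87

Deferred-dividend DDM. At t=4 the remaining stream is a growing perpetuity with first payment D_5 = 2.41.
V_4 = D_5/(r−g) = 2.41/(0.1603−0.038) = 19.7056
P₀ = V_4/(1+r)^4 = 19.7056/(1+0.1603)^4 = 10.8720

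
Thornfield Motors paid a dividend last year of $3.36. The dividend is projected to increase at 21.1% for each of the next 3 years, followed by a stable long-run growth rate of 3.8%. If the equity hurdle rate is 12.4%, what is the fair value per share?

Two-stage DDM. Project D₁…D_3 at 0.211, terminal growth 0.038, discount at r = 0.124.
D_1 = 4.0690
D_2 = 4.9275
D_3 = 5.9672
Terminal value at t=3: TV = D_4/(r−g) = 6.1940/(0.124−0.038) = 72.0229
P₀ = 4.0690/(1+0.124)^1 + 4.9275/(1+0.124)^2 + 5.9672/(1+0.124)^3 + 72.0229/(1+0.124)^3 = 62.4416

$62.44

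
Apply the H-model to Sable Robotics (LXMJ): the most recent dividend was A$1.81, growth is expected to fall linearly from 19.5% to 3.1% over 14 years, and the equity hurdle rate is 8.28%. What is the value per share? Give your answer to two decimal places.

A$76.14

H-model: P₀ = D₀[(1+g_L) + H(g_S−g_L)]/(r−g_L), with H = 14/2 = 7.
P₀ = 1.81 × [(1+0.031) + 7×(0.195−0.031)] / (0.0828−0.031)
   = 1.81 × 2.1790 / 0.0518 = 76.1388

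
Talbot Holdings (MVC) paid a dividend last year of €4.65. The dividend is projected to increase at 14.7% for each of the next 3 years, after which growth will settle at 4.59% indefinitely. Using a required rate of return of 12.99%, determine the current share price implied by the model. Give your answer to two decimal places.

Two-stage DDM. Project D₁…D_3 at 0.147, terminal growth 0.0459, discount at r = 0.1299.
D_1 = 5.3336
D_2 = 6.1176
D_3 = 7.0169
Terminal value at t=3: TV = D_4/(r−g) = 7.3389/(0.1299−0.0459) = 87.3683
P₀ = 5.3336/(1+0.1299)^1 + 6.1176/(1+0.1299)^2 + 7.0169/(1+0.1299)^3 + 87.3683/(1+0.1299)^3 = 74.9432

€74.94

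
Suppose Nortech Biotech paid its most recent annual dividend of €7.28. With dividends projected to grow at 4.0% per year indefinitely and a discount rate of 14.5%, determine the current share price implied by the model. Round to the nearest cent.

Gordon growth model: P₀ = D₁/(r − g). D₁ = 7.28 × (1 + 0.04) = 7.5712.
P₀ = 7.5712 / (0.145 − 0.04) = 7.5712 / 0.105 = 72.1067

€72.11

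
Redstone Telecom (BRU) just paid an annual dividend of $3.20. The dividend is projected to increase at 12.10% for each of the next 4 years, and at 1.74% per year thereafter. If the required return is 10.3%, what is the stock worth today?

Two-stage DDM. Project D₁…D_4 at 0.121, terminal growth 0.0174, discount at r = 0.103.
D_1 = 3.5872
D_2 = 4.0213
D_3 = 4.5078
D_4 = 5.0533
Terminal value at t=4: TV = D_5/(r−g) = 5.1412/(0.103−0.0174) = 60.0607
P₀ = 3.5872/(1+0.103)^1 + 4.0213/(1+0.103)^2 + 4.5078/(1+0.103)^3 + 5.0533/(1+0.103)^4 + 60.0607/(1+0.103)^4 = 53.9086

$53.91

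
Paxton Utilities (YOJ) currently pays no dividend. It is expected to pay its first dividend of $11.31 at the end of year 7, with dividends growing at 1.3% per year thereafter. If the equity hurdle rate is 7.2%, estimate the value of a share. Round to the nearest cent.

$126.31

Deferred-dividend DDM. At t=6 the remaining stream is a growing perpetuity with first payment D_7 = 11.31.
V_6 = D_7/(r−g) = 11.31/(0.072−0.013) = 191.6949
P₀ = V_6/(1+r)^6 = 191.6949/(1+0.072)^6 = 126.3112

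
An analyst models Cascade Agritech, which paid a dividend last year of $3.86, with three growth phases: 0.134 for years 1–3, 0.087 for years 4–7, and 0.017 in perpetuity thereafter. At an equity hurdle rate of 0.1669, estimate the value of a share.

Three-stage DDM. Project D₁…D_7; terminal Gordon value at t=7 with g = 0.017; discount at r = 0.1669.
D_1 = 4.3772
D_2 = 4.9638
D_3 = 5.6289
D_4 = 6.1187
D_5 = 6.6510
D_6 = 7.2296
D_7 = 7.8586
TV_7 = 7.9922/(0.1669−0.017) = 53.3168
P₀ = Σ Dₜ/(1+r)ᵗ + TV_7/(1+r)^7 = 40.9424

$40.94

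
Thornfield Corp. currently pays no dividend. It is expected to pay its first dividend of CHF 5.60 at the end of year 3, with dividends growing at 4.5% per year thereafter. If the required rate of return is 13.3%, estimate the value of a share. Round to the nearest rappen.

Deferred-dividend DDM. At t=2 the remaining stream is a growing perpetuity with first payment D_3 = 5.60.
V_2 = D_3/(r−g) = 5.60/(0.133−0.045) = 63.6364
P₀ = V_2/(1+r)^2 = 63.6364/(1+0.133)^2 = 49.5730

CHF 49.57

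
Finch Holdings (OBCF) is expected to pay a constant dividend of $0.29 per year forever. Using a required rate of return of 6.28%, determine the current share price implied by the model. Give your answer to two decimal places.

$4.62

Zero-growth DDM (perpetuity): P₀ = D/r = 0.29 / 0.0628 = 4.6178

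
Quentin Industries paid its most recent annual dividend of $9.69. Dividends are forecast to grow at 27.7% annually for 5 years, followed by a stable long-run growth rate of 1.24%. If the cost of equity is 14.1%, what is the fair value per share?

Two-stage DDM. Project D₁…D_5 at 0.277, terminal growth 0.0124, discount at r = 0.141.
D_1 = 12.3741
D_2 = 15.8018
D_3 = 20.1789
D_4 = 25.7684
D_5 = 32.9062
Terminal value at t=5: TV = D_6/(r−g) = 33.3143/(0.141−0.0124) = 259.0535
P₀ = 12.3741/(1+0.141)^1 + 15.8018/(1+0.141)^2 + 20.1789/(1+0.141)^3 + 25.7684/(1+0.141)^4 + 32.9062/(1+0.141)^5 + 259.0535/(1+0.141)^5 = 202.7420

$202.74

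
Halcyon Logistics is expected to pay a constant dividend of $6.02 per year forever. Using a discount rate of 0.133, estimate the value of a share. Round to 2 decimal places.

$45.26

Zero-growth DDM (perpetuity): P₀ = D/r = 6.02 / 0.133 = 45.2632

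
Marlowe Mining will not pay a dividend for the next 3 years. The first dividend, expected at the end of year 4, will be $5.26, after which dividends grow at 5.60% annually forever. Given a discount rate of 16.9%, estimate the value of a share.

$29.14

Deferred-dividend DDM. At t=3 the remaining stream is a growing perpetuity with first payment D_4 = 5.26.
V_3 = D_4/(r−g) = 5.26/(0.169−0.056) = 46.5487
P₀ = V_3/(1+r)^3 = 46.5487/(1+0.169)^3 = 29.1383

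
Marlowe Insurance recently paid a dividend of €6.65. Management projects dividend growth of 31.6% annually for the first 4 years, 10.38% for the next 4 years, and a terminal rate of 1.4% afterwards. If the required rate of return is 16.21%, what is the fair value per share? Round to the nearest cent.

€136.13

Three-stage DDM. Project D₁…D_8; terminal Gordon value at t=8 with g = 0.014; discount at r = 0.1621.
D_1 = 8.7514
D_2 = 11.5168
D_3 = 15.1562
D_4 = 19.9455
D_5 = 22.0159
D_6 = 24.3011
D_7 = 26.8236
D_8 = 29.6078
TV_8 = 30.0224/(0.1621−0.014) = 202.7168
P₀ = Σ Dₜ/(1+r)ᵗ + TV_8/(1+r)^8 = 136.1250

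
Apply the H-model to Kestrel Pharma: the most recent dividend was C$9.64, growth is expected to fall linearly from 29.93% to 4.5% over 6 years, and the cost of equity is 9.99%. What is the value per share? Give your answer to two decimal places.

C$317.45

H-model: P₀ = D₀[(1+g_L) + H(g_S−g_L)]/(r−g_L), with H = 6/2 = 3.
P₀ = 9.64 × [(1+0.045) + 3×(0.2993−0.045)] / (0.0999−0.045)
   = 9.64 × 1.8079 / 0.0549 = 317.4528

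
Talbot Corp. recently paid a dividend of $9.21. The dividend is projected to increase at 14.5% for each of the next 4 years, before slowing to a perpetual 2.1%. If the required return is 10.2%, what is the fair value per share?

Two-stage DDM. Project D₁…D_4 at 0.145, terminal growth 0.021, discount at r = 0.102.
D_1 = 10.5455
D_2 = 12.0745
D_3 = 13.8253
D_4 = 15.8300
Terminal value at t=4: TV = D_5/(r−g) = 16.1625/(0.102−0.021) = 199.5365
P₀ = 10.5455/(1+0.102)^1 + 12.0745/(1+0.102)^2 + 13.8253/(1+0.102)^3 + 15.8300/(1+0.102)^4 + 199.5365/(1+0.102)^4 = 175.8761

$175.88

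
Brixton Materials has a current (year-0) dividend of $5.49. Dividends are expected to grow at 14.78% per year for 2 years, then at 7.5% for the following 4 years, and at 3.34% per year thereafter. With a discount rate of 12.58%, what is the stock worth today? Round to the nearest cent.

Three-stage DDM. Project D₁…D_6; terminal Gordon value at t=6 with g = 0.0334; discount at r = 0.1258.
D_1 = 6.3014
D_2 = 7.2328
D_3 = 7.7752
D_4 = 8.3584
D_5 = 8.9853
D_6 = 9.6591
TV_6 = 9.9818/(0.1258−0.0334) = 108.0277
P₀ = Σ Dₜ/(1+r)ᵗ + TV_6/(1+r)^6 = 84.7292

$84.73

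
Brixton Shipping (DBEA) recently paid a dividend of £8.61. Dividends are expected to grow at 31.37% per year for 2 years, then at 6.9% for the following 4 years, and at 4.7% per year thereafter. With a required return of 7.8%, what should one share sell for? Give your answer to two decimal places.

Three-stage DDM. Project D₁…D_6; terminal Gordon value at t=6 with g = 0.047; discount at r = 0.078.
D_1 = 11.3110
D_2 = 14.8592
D_3 = 15.8845
D_4 = 16.9805
D_5 = 18.1522
D_6 = 19.4047
TV_6 = 20.3167/(0.078−0.047) = 655.3772
P₀ = Σ Dₜ/(1+r)ᵗ + TV_6/(1+r)^6 = 490.9849

£490.98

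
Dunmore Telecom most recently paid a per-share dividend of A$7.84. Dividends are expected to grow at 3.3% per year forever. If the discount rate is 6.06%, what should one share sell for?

A$293.43

Gordon growth model: P₀ = D₁/(r − g). D₁ = 7.84 × (1 + 0.033) = 8.0987.
P₀ = 8.0987 / (0.0606 − 0.033) = 8.0987 / 0.0276 = 293.4319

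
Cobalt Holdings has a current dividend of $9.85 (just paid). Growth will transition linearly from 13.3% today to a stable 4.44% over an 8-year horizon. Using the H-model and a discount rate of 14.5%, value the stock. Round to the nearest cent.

$136.96

H-model: P₀ = D₀[(1+g_L) + H(g_S−g_L)]/(r−g_L), with H = 8/2 = 4.
P₀ = 9.85 × [(1+0.0444) + 4×(0.133−0.0444)] / (0.145−0.0444)
   = 9.85 × 1.3988 / 0.1006 = 136.9600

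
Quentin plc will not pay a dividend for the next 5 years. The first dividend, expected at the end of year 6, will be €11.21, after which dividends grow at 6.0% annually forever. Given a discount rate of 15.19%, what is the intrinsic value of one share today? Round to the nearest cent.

Deferred-dividend DDM. At t=5 the remaining stream is a growing perpetuity with first payment D_6 = 11.21.
V_5 = D_6/(r−g) = 11.21/(0.1519−0.06) = 121.9804
P₀ = V_5/(1+r)^5 = 121.9804/(1+0.1519)^5 = 60.1473

€60.15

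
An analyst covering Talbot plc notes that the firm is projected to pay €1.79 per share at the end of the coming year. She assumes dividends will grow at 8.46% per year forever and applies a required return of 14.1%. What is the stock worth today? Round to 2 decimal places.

€31.74

Gordon growth model: P₀ = D₁/(r − g), with D₁ = 1.79 given directly.
P₀ = 1.7900 / (0.141 − 0.0846) = 1.7900 / 0.0564 = 31.7376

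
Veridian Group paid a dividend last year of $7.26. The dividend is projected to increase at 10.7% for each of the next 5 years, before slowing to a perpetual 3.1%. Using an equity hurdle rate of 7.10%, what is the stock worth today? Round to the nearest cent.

$260.89

Two-stage DDM. Project D₁…D_5 at 0.107, terminal growth 0.031, discount at r = 0.071.
D_1 = 8.0368
D_2 = 8.8968
D_3 = 9.8487
D_4 = 10.9025
D_5 = 12.0691
Terminal value at t=5: TV = D_6/(r−g) = 12.4432/(0.071−0.031) = 311.0809
P₀ = 8.0368/(1+0.071)^1 + 8.8968/(1+0.071)^2 + 9.8487/(1+0.071)^3 + 10.9025/(1+0.071)^4 + 12.0691/(1+0.071)^5 + 311.0809/(1+0.071)^5 = 260.8916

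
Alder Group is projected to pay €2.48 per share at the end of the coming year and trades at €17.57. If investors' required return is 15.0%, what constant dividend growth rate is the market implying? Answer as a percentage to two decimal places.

0.89%

From P₀ = D₁/(r − g), the implied growth is g = r − D₁/P₀.
g = 0.15 − 2.48/17.57 = 0.15 − 0.14115 = 0.00885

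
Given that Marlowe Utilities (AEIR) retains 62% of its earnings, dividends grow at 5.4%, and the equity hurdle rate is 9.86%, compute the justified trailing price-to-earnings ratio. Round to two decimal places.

8.98

Payout ratio b = 1 − 0.62 = 0.38.
Justified trailing P/E = b(1+g)/(r−g) = 0.38×(1+0.054)/(0.0986−0.054) = 8.9803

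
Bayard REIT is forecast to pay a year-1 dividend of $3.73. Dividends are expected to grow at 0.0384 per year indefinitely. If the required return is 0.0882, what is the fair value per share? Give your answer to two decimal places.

$74.90

Gordon growth model: P₀ = D₁/(r − g), with D₁ = 3.73 given directly.
P₀ = 3.7300 / (0.0882 − 0.0384) = 3.7300 / 0.0498 = 74.8996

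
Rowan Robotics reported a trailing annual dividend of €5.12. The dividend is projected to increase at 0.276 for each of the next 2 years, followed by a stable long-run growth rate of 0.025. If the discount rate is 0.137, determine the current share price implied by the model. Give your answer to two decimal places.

Two-stage DDM. Project D₁…D_2 at 0.276, terminal growth 0.025, discount at r = 0.137.
D_1 = 6.5331
D_2 = 8.3363
Terminal value at t=2: TV = D_3/(r−g) = 8.5447/(0.137−0.025) = 76.2917
P₀ = 6.5331/(1+0.137)^1 + 8.3363/(1+0.137)^2 + 76.2917/(1+0.137)^2 = 71.2085

€71.21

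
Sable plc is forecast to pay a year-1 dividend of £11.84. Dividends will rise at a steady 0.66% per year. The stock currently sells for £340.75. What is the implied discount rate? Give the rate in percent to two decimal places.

Rearranging the constant-growth DDM: r = D₁/P₀ + g.
r = 11.8400 / 340.75 + 0.0066 = 0.03475 + 0.0066 = 0.04135

4.13%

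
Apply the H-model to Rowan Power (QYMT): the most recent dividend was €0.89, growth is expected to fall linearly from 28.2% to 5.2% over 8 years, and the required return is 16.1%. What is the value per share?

€16.10

H-model: P₀ = D₀[(1+g_L) + H(g_S−g_L)]/(r−g_L), with H = 8/2 = 4.
P₀ = 0.89 × [(1+0.052) + 4×(0.282−0.052)] / (0.161−0.052)
   = 0.89 × 1.9720 / 0.109 = 16.1017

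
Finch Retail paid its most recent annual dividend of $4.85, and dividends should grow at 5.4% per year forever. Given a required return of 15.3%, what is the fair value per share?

Gordon growth model: P₀ = D₁/(r − g). D₁ = 4.85 × (1 + 0.054) = 5.1119.
P₀ = 5.1119 / (0.153 − 0.054) = 5.1119 / 0.099 = 51.6354

$51.64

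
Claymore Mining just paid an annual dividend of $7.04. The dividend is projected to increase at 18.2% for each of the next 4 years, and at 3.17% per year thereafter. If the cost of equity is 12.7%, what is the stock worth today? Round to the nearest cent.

Two-stage DDM. Project D₁…D_4 at 0.182, terminal growth 0.0317, discount at r = 0.127.
D_1 = 8.3213
D_2 = 9.8358
D_3 = 11.6259
D_4 = 13.7418
Terminal value at t=4: TV = D_5/(r−g) = 14.1774/(0.127−0.0317) = 148.7658
P₀ = 8.3213/(1+0.127)^1 + 9.8358/(1+0.127)^2 + 11.6259/(1+0.127)^3 + 13.7418/(1+0.127)^4 + 148.7658/(1+0.127)^4 = 123.9837

$123.98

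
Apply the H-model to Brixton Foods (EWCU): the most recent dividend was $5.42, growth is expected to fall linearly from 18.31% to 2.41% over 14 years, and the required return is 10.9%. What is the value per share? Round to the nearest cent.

$136.43

H-model: P₀ = D₀[(1+g_L) + H(g_S−g_L)]/(r−g_L), with H = 14/2 = 7.
P₀ = 5.42 × [(1+0.0241) + 7×(0.1831−0.0241)] / (0.109−0.0241)
   = 5.42 × 2.1371 / 0.0849 = 136.4321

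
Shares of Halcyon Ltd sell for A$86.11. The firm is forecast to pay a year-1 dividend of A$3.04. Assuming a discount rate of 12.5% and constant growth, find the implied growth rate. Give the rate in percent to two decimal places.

8.97%

From P₀ = D₁/(r − g), the implied growth is g = r − D₁/P₀.
g = 0.125 − 3.04/86.11 = 0.125 − 0.03530 = 0.08970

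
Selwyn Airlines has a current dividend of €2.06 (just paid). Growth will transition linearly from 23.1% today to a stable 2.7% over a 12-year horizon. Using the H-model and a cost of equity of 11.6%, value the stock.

H-model: P₀ = D₀[(1+g_L) + H(g_S−g_L)]/(r−g_L), with H = 12/2 = 6.
P₀ = 2.06 × [(1+0.027) + 6×(0.231−0.027)] / (0.116−0.027)
   = 2.06 × 2.2510 / 0.089 = 52.1018

€52.10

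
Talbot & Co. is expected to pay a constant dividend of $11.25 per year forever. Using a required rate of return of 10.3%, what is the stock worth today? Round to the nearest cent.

Zero-growth DDM (perpetuity): P₀ = D/r = 11.25 / 0.103 = 109.2233

$109.22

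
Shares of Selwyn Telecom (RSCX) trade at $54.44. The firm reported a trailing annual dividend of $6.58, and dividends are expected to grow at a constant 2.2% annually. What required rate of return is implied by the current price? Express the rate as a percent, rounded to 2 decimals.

Rearranging the constant-growth DDM: r = D₁/P₀ + g.
D₁ = 6.58 × (1 + 0.022) = 6.7248.
r = 6.7248 / 54.44 + 0.022 = 0.12353 + 0.022 = 0.14553

14.55%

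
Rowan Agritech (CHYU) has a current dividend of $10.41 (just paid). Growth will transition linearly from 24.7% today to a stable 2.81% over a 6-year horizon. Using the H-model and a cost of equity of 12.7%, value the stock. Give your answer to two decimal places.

$177.34

H-model: P₀ = D₀[(1+g_L) + H(g_S−g_L)]/(r−g_L), with H = 6/2 = 3.
P₀ = 10.41 × [(1+0.0281) + 3×(0.247−0.0281)] / (0.127−0.0281)
   = 10.41 × 1.6848 / 0.0989 = 177.3384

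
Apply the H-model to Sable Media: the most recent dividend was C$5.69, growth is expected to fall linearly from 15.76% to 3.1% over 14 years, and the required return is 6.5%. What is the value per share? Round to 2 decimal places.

H-model: P₀ = D₀[(1+g_L) + H(g_S−g_L)]/(r−g_L), with H = 14/2 = 7.
P₀ = 5.69 × [(1+0.031) + 7×(0.1576−0.031)] / (0.065−0.031)
   = 5.69 × 1.9172 / 0.034 = 320.8491

C$320.85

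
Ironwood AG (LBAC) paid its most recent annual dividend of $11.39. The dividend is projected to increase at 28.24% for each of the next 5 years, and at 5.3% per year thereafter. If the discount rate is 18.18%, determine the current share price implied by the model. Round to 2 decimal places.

Two-stage DDM. Project D₁…D_5 at 0.2824, terminal growth 0.053, discount at r = 0.1818.
D_1 = 14.6065
D_2 = 18.7314
D_3 = 24.0212
D_4 = 30.8048
D_5 = 39.5040
Terminal value at t=5: TV = D_6/(r−g) = 41.5977/(0.1818−0.053) = 322.9637
P₀ = 14.6065/(1+0.1818)^1 + 18.7314/(1+0.1818)^2 + 24.0212/(1+0.1818)^3 + 30.8048/(1+0.1818)^4 + 39.5040/(1+0.1818)^5 + 322.9637/(1+0.1818)^5 = 213.3518

$213.35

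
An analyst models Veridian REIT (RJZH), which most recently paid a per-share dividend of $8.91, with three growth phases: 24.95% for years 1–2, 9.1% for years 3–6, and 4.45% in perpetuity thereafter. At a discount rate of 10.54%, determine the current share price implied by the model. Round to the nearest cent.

Three-stage DDM. Project D₁…D_6; terminal Gordon value at t=6 with g = 0.0445; discount at r = 0.1054.
D_1 = 11.1330
D_2 = 13.9107
D_3 = 15.1766
D_4 = 16.5577
D_5 = 18.0644
D_6 = 19.7083
TV_6 = 20.5853/(0.1054−0.0445) = 338.0184
P₀ = Σ Dₜ/(1+r)ᵗ + TV_6/(1+r)^6 = 250.8077

$250.81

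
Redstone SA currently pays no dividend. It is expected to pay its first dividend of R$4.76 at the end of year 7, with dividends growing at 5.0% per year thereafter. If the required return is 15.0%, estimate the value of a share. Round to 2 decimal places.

Deferred-dividend DDM. At t=6 the remaining stream is a growing perpetuity with first payment D_7 = 4.76.
V_6 = D_7/(r−g) = 4.76/(0.15−0.05) = 47.6000
P₀ = V_6/(1+r)^6 = 47.6000/(1+0.15)^6 = 20.5788

R$20.58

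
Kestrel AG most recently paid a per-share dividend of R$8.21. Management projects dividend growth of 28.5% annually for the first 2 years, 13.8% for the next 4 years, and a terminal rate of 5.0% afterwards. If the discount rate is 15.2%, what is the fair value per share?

R$159.14

Three-stage DDM. Project D₁…D_6; terminal Gordon value at t=6 with g = 0.05; discount at r = 0.152.
D_1 = 10.5499
D_2 = 13.5566
D_3 = 15.4274
D_4 = 17.5563
D_5 = 19.9791
D_6 = 22.7362
TV_6 = 23.8730/(0.152−0.05) = 234.0494
P₀ = Σ Dₜ/(1+r)ᵗ + TV_6/(1+r)^6 = 159.1437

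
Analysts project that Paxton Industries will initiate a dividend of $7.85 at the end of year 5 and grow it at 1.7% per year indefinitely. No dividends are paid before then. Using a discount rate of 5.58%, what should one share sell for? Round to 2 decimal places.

$162.82

Deferred-dividend DDM. At t=4 the remaining stream is a growing perpetuity with first payment D_5 = 7.85.
V_4 = D_5/(r−g) = 7.85/(0.0558−0.017) = 202.3196
P₀ = V_4/(1+r)^4 = 202.3196/(1+0.0558)^4 = 162.8213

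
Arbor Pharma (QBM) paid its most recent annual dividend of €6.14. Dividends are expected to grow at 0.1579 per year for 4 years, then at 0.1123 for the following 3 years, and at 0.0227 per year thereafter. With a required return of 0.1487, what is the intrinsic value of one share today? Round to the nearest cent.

€89.61

Three-stage DDM. Project D₁…D_7; terminal Gordon value at t=7 with g = 0.0227; discount at r = 0.1487.
D_1 = 7.1095
D_2 = 8.2321
D_3 = 9.5319
D_4 = 11.0370
D_5 = 12.2765
D_6 = 13.6551
D_7 = 15.1886
TV_7 = 15.5334/(0.1487−0.0227) = 123.2810
P₀ = Σ Dₜ/(1+r)ᵗ + TV_7/(1+r)^7 = 89.6073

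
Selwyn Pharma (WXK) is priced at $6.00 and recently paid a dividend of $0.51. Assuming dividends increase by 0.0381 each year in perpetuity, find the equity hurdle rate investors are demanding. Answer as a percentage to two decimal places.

12.63%

Rearranging the constant-growth DDM: r = D₁/P₀ + g.
D₁ = 0.51 × (1 + 0.0381) = 0.5294.
r = 0.5294 / 6.00 + 0.0381 = 0.08824 + 0.0381 = 0.12634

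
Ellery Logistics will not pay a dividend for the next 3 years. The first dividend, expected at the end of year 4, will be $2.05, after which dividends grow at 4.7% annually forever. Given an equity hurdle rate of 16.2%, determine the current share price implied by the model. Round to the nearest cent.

$11.36

Deferred-dividend DDM. At t=3 the remaining stream is a growing perpetuity with first payment D_4 = 2.05.
V_3 = D_4/(r−g) = 2.05/(0.162−0.047) = 17.8261
P₀ = V_3/(1+r)^3 = 17.8261/(1+0.162)^3 = 11.3616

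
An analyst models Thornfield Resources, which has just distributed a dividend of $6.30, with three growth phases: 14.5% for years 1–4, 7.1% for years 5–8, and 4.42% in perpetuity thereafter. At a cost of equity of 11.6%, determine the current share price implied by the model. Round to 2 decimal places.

Three-stage DDM. Project D₁…D_8; terminal Gordon value at t=8 with g = 0.0442; discount at r = 0.116.
D_1 = 7.2135
D_2 = 8.2595
D_3 = 9.4571
D_4 = 10.8284
D_5 = 11.5972
D_6 = 12.4206
D_7 = 13.3024
D_8 = 14.2469
TV_8 = 14.8766/(0.116−0.0442) = 207.1952
P₀ = Σ Dₜ/(1+r)ᵗ + TV_8/(1+r)^8 = 138.2123

$138.21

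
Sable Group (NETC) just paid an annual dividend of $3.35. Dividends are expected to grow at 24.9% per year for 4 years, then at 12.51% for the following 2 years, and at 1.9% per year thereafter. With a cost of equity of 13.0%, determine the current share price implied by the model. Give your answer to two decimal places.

Three-stage DDM. Project D₁…D_6; terminal Gordon value at t=6 with g = 0.019; discount at r = 0.13.
D_1 = 4.1842
D_2 = 5.2260
D_3 = 6.5273
D_4 = 8.1526
D_5 = 9.1725
D_6 = 10.3199
TV_6 = 10.5160/(0.13−0.019) = 94.7388
P₀ = Σ Dₜ/(1+r)ᵗ + TV_6/(1+r)^6 = 72.7595

$72.76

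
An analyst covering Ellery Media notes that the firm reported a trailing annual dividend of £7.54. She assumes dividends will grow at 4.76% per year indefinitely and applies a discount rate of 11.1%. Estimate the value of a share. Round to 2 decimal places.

Gordon growth model: P₀ = D₁/(r − g). D₁ = 7.54 × (1 + 0.0476) = 7.8989.
P₀ = 7.8989 / (0.111 − 0.0476) = 7.8989 / 0.0634 = 124.5884

£124.59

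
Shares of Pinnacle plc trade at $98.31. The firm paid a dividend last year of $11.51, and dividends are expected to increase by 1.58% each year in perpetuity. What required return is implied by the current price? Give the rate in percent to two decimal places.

13.47%

Rearranging the constant-growth DDM: r = D₁/P₀ + g.
D₁ = 11.51 × (1 + 0.0158) = 11.6919.
r = 11.6919 / 98.31 + 0.0158 = 0.11893 + 0.0158 = 0.13473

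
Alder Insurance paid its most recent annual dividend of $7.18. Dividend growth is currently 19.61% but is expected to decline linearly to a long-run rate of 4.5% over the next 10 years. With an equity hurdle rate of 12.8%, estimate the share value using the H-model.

$155.75

H-model: P₀ = D₀[(1+g_L) + H(g_S−g_L)]/(r−g_L), with H = 10/2 = 5.
P₀ = 7.18 × [(1+0.045) + 5×(0.1961−0.045)] / (0.128−0.045)
   = 7.18 × 1.8005 / 0.083 = 155.7541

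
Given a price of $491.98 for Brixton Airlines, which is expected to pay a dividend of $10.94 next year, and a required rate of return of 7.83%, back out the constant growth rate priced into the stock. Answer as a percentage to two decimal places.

5.61%

From P₀ = D₁/(r − g), the implied growth is g = r − D₁/P₀.
g = 0.0783 − 10.94/491.98 = 0.0783 − 0.02224 = 0.05606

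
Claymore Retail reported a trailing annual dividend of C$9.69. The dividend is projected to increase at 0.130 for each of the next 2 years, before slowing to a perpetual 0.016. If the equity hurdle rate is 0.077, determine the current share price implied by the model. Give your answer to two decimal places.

C$198.50

Two-stage DDM. Project D₁…D_2 at 0.13, terminal growth 0.016, discount at r = 0.077.
D_1 = 10.9497
D_2 = 12.3732
Terminal value at t=2: TV = D_3/(r−g) = 12.5711/(0.077−0.016) = 206.0841
P₀ = 10.9497/(1+0.077)^1 + 12.3732/(1+0.077)^2 + 206.0841/(1+0.077)^2 = 198.5036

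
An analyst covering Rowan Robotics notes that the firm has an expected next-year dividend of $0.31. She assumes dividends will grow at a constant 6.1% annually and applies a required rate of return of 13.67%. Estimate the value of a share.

Gordon growth model: P₀ = D₁/(r − g), with D₁ = 0.31 given directly.
P₀ = 0.3100 / (0.1367 − 0.061) = 0.3100 / 0.0757 = 4.0951

$4.10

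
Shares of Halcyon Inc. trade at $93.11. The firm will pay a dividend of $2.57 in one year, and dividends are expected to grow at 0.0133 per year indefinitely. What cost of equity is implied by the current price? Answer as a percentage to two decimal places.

Rearranging the constant-growth DDM: r = D₁/P₀ + g.
r = 2.5700 / 93.11 + 0.0133 = 0.02760 + 0.0133 = 0.04090

4.09%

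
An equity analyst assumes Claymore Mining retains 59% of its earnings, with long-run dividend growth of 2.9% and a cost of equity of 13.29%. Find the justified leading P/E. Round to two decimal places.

3.95

Payout ratio b = 1 − 0.59 = 0.41.
Justified leading P/E = b/(r−g) = 0.41/(0.1329−0.029) = 3.9461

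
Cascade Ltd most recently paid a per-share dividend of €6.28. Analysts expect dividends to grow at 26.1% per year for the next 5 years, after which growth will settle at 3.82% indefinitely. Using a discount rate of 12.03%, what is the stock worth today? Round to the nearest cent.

Two-stage DDM. Project D₁…D_5 at 0.261, terminal growth 0.0382, discount at r = 0.1203.
D_1 = 7.9191
D_2 = 9.9860
D_3 = 12.5923
D_4 = 15.8789
D_5 = 20.0233
Terminal value at t=5: TV = D_6/(r−g) = 20.7882/(0.1203−0.0382) = 253.2054
P₀ = 7.9191/(1+0.1203)^1 + 9.9860/(1+0.1203)^2 + 12.5923/(1+0.1203)^3 + 15.8789/(1+0.1203)^4 + 20.0233/(1+0.1203)^5 + 253.2054/(1+0.1203)^5 = 188.8913

€188.89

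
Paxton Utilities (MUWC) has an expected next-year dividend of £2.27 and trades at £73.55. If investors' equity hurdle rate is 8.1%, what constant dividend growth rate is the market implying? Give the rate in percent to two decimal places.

5.01%

From P₀ = D₁/(r − g), the implied growth is g = r − D₁/P₀.
g = 0.081 − 2.27/73.55 = 0.081 − 0.03086 = 0.05014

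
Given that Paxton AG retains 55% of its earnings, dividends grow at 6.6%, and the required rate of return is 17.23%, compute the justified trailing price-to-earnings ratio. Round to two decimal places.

Payout ratio b = 1 − 0.55 = 0.45.
Justified trailing P/E = b(1+g)/(r−g) = 0.45×(1+0.066)/(0.1723−0.066) = 4.5127

4.51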